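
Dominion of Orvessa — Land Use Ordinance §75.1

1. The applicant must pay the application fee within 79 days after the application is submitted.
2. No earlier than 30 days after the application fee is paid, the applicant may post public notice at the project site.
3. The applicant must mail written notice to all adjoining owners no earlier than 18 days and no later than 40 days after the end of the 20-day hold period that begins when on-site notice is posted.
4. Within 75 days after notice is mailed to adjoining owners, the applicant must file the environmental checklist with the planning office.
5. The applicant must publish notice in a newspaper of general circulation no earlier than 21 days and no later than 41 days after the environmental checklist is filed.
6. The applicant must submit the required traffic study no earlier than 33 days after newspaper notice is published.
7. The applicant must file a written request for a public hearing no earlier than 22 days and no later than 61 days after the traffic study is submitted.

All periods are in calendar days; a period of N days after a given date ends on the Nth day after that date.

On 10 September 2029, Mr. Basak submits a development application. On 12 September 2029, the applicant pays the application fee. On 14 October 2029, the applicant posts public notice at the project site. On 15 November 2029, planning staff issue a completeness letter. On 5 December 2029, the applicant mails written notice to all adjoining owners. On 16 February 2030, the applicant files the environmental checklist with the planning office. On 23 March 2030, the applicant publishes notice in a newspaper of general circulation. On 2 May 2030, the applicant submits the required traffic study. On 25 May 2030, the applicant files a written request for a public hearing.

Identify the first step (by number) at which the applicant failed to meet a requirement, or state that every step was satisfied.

None — every step was satisfied

(1) due by 10 September 2029 + 79 days = 28 November 2029; completed 12 September 2029, before the deadline.
(2) permitted from 12 September 2029 + 30 days = 12 October 2029 onward; done 14 October 2029 — permitted.
(3) the permitted window runs from 3 November 2029 + 18 = 21 November 2029 to 3 November 2029 + 40 = 13 December 2029; done 5 December 2029 — within the window.
(4) due by 5 December 2029 + 75 days = 18 February 2030; done 16 February 2030 — timely.
(5) the permitted window runs from 16 February 2030 + 21 = 9 March 2030 to 16 February 2030 + 41 = 29 March 2030; 23 March 2030 falls inside that range.
(6) permitted from 23 March 2030 + 33 days = 25 April 2030 onward; done 2 May 2030 — permitted.
(7) the permitted window runs from 2 May 2030 + 22 = 24 May 2030 to 2 May 2030 + 61 = 2 July 2030; 25 May 2030 falls inside that range.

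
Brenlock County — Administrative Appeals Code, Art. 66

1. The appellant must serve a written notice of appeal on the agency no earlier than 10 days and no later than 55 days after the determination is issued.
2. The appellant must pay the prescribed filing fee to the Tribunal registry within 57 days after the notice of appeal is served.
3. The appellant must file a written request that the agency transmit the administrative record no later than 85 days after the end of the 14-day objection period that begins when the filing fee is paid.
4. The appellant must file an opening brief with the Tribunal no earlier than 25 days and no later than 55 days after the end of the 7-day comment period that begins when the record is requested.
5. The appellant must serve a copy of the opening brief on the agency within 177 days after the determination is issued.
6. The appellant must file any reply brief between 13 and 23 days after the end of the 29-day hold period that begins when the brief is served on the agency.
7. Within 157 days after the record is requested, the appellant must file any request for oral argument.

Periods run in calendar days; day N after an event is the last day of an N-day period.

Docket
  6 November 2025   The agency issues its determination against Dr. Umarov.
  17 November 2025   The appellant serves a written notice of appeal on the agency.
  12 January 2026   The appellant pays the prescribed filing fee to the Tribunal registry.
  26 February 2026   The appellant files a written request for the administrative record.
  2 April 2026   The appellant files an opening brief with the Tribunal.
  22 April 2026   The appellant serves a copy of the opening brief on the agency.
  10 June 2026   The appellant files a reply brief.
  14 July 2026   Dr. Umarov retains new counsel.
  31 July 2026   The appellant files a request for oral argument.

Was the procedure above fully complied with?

Yes

(1) the permitted window runs from 6 November 2025 + 10 = 16 November 2025 to 6 November 2025 + 55 = 31 December 2025; 17 November 2025 falls inside that range.
(2) due by 17 November 2025 + 57 days = 13 January 2026; 12 January 2026 is within that limit.
(3) due by 26 January 2026 + 85 days = 21 April 2026; 26 February 2026 is within that limit.
(4) the permitted window runs from 5 March 2026 + 25 = 30 March 2026 to 5 March 2026 + 55 = 29 April 2026; done 2 April 2026 — within the window.
(5) due by 6 November 2025 + 177 days = 2 May 2026; done 22 April 2026 — timely.
(6) the permitted window runs from 21 May 2026 + 13 = 3 June 2026 to 21 May 2026 + 23 = 13 June 2026; done 10 June 2026, which is between those dates.
(7) due by 26 February 2026 + 157 days = 2 August 2026; 31 July 2026 is within that limit.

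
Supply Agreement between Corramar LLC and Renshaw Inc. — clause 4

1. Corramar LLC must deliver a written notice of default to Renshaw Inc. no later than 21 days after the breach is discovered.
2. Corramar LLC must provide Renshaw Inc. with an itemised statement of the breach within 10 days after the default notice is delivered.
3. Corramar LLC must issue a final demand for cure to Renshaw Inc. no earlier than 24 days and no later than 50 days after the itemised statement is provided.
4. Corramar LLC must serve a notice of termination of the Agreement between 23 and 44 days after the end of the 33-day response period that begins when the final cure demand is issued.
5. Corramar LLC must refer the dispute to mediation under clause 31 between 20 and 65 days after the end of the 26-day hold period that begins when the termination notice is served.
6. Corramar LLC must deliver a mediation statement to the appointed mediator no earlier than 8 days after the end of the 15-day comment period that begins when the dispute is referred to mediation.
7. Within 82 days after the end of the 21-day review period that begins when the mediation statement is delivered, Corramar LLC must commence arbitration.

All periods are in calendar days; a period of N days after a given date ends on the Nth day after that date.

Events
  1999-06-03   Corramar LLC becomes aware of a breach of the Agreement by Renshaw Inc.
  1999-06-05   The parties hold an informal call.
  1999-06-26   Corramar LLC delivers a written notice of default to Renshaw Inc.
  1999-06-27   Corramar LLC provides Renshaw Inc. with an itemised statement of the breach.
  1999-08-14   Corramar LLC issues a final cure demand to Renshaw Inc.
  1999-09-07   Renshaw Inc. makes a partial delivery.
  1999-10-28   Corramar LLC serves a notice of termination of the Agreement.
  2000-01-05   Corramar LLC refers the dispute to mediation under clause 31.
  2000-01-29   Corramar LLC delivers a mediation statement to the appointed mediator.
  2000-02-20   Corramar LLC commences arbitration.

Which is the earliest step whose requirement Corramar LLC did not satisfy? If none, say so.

Step 1

Step 1 — counting 21 days from 1999-06-03 (when the breach is discovered) gives a deadline of 1999-06-24; 1999-06-26 misses that deadline by 2 days.
The procedure was therefore not followed at step 1.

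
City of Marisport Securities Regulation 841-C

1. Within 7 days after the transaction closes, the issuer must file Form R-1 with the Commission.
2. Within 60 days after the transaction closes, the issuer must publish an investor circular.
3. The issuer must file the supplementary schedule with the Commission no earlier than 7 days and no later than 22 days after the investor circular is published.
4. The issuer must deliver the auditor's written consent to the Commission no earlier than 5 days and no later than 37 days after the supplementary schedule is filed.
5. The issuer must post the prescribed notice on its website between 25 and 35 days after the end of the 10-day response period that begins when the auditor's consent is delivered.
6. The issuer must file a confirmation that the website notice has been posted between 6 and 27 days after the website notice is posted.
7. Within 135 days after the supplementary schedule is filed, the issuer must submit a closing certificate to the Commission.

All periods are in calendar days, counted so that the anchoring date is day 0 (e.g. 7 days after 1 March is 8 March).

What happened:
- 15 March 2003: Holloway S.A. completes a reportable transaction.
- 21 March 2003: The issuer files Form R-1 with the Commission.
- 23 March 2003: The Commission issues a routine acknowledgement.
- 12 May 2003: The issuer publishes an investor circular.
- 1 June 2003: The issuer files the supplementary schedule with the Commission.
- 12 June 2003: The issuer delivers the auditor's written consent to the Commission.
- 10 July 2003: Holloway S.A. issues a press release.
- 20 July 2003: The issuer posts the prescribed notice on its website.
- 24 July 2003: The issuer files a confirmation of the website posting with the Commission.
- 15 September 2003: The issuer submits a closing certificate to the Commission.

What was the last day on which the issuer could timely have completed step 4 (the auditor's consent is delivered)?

8 July 2003

Step 4 runs from 1 June 2003, when the supplementary schedule is filed. The window is 5–37 days after 1 June 2003; it closes on 8 July 2003.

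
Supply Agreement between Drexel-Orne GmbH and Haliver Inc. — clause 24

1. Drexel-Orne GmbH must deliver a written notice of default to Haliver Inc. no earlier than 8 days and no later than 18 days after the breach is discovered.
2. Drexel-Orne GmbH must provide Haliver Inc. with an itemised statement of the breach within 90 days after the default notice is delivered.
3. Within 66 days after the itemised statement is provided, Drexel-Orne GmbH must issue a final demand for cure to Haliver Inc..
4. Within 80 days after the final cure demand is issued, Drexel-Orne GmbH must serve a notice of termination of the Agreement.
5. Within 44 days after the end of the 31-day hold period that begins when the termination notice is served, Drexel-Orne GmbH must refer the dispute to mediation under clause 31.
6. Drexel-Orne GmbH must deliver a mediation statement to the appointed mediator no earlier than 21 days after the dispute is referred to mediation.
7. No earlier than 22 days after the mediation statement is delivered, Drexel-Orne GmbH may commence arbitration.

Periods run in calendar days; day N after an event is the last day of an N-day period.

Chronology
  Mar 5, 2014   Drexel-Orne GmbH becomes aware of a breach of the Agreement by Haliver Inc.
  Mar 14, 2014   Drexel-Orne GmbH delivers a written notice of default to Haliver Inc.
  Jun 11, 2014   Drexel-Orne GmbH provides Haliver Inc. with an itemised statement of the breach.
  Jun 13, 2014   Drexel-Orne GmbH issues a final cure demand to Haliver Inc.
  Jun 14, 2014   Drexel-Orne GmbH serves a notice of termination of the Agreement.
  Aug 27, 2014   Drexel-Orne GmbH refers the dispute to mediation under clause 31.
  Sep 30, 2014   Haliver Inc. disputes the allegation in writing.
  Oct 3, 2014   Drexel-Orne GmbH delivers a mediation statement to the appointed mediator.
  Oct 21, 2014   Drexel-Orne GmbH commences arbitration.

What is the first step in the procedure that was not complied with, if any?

(1) the permitted window runs from Mar 5, 2014 + 8 = Mar 13, 2014 to Mar 5, 2014 + 18 = Mar 23, 2014; done Mar 14, 2014 — within the window.
(2) due by Mar 14, 2014 + 90 days = Jun 12, 2014; done Jun 11, 2014 — timely.
(3) due by Jun 11, 2014 + 66 days = Aug 16, 2014; done Jun 13, 2014 — timely.
(4) due by Jun 13, 2014 + 80 days = Sep 1, 2014; done Jun 14, 2014 — timely.
(5) due by Jul 15, 2014 + 44 days = Aug 28, 2014; completed Aug 27, 2014, before the deadline.
(6) permitted from Aug 27, 2014 + 21 days = Sep 17, 2014 onward; done Oct 3, 2014, after the minimum wait.
(7) permitted from Oct 3, 2014 + 22 days = Oct 25, 2014 onward; done Oct 21, 2014 — 4 days too early.
The procedure was therefore not followed at step 7.

Step 7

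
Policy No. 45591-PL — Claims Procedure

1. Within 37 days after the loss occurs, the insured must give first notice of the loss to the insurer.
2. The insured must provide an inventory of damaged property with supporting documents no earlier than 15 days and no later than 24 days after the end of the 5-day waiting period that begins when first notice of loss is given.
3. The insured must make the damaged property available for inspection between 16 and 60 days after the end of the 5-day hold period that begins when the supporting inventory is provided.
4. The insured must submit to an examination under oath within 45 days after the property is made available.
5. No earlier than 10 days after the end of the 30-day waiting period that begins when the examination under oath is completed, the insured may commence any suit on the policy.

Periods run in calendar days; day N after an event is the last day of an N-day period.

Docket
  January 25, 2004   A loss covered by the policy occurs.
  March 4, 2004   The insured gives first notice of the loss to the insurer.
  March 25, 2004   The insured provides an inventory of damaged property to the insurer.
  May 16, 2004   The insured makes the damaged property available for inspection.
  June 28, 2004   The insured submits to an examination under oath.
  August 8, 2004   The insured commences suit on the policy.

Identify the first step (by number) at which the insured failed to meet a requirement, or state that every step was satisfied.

Step 1: 37 days after January 25, 2004 (when the loss occurs) is March 2, 2004; done March 4, 2004 — 2 days late.

Step 1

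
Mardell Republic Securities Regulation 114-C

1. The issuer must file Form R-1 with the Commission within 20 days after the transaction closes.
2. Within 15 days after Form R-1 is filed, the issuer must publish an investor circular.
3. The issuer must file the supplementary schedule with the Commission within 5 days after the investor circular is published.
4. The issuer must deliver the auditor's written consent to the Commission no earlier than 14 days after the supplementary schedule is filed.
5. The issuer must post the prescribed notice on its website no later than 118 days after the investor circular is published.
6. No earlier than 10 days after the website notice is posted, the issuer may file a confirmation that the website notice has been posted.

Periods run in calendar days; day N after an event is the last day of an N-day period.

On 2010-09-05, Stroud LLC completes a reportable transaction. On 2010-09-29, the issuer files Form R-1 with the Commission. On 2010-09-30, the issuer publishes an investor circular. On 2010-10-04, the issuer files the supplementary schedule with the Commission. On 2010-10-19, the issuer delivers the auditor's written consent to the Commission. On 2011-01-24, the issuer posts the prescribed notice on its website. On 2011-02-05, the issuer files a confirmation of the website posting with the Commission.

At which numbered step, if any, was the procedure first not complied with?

Step 1 — counting 20 days from 2010-09-05 (when the transaction closes) gives a deadline of 2010-09-25; not done until 2010-09-29, 4 days after the deadline.
The procedure was therefore not followed at step 1.

Step 1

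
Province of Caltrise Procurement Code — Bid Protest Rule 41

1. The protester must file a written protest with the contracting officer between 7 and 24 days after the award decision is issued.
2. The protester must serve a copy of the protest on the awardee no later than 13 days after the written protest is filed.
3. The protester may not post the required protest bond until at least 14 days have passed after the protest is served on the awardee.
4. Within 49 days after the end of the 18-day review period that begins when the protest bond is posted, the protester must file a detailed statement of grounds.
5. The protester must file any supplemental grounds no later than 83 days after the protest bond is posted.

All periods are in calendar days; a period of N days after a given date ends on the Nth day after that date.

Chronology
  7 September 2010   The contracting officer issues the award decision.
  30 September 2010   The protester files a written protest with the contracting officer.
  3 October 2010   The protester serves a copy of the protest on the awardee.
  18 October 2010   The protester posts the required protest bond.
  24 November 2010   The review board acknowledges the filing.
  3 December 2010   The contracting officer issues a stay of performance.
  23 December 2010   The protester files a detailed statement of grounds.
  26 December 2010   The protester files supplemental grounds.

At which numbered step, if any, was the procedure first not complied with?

None — every step was satisfied

(1) the permitted window runs from 7 September 2010 + 7 = 14 September 2010 to 7 September 2010 + 24 = 1 October 2010; done 30 September 2010, which is between those dates.
(2) due by 30 September 2010 + 13 days = 13 October 2010; done 3 October 2010 — timely.
(3) permitted from 3 October 2010 + 14 days = 17 October 2010 onward; done 18 October 2010 — permitted.
(4) due by 5 November 2010 + 49 days = 24 December 2010; done 23 December 2010 — timely.
(5) due by 18 October 2010 + 83 days = 9 January 2011; completed 26 December 2010, before the deadline.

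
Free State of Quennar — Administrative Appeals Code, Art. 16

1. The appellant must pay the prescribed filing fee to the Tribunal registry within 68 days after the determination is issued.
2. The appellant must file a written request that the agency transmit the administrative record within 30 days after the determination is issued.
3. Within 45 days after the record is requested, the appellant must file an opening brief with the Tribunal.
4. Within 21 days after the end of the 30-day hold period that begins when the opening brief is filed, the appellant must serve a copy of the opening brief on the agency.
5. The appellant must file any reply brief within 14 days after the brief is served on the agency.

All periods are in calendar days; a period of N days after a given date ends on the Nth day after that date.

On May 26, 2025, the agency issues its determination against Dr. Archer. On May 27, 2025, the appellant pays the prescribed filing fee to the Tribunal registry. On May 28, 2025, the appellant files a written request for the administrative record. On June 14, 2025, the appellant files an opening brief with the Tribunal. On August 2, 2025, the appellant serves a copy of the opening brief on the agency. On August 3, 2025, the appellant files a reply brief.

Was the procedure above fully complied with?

Yes

Step 1: 68 days after May 26, 2025 (when the determination is issued) is August 2, 2025; May 27, 2025 is within that limit.
Step 2: 30 days after May 26, 2025 (when the determination is issued) is June 25, 2025; done May 28, 2025 — timely.
Step 3: 45 days after May 28, 2025 (when the record is requested) is July 12, 2025; completed June 14, 2025, before the deadline.
Step 4: 21 days after July 14, 2025 (end of the 30-day hold period, which began when the opening brief is filed on June 14, 2025) is August 4, 2025; done August 2, 2025 — timely.
Step 5: 14 days after August 2, 2025 (when the brief is served on the agency) is August 16, 2025; done August 3, 2025 — timely.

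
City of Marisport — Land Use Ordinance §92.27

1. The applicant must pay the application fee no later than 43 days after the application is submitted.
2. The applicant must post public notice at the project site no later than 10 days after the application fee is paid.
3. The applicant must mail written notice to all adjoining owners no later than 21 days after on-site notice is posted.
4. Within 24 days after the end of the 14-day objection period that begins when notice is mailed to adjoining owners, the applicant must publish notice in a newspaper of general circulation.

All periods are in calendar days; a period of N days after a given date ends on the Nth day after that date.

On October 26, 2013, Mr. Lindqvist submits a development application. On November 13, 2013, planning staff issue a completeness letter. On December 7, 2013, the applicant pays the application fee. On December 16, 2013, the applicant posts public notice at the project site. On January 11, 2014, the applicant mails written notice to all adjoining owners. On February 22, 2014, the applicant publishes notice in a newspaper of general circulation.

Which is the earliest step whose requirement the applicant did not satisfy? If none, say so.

Step 1 — counting 43 days from October 26, 2013 (when the application is submitted) gives a deadline of December 8, 2013; completed December 7, 2013, before the deadline.
Step 2 — counting 10 days from December 7, 2013 (when the application fee is paid) gives a deadline of December 17, 2013; completed December 16, 2013, before the deadline.
Step 3 — counting 21 days from December 16, 2013 (when on-site notice is posted) gives a deadline of January 6, 2014; done January 11, 2014 — 5 days late.
No need to go further; step 3 was not satisfied.

Step 3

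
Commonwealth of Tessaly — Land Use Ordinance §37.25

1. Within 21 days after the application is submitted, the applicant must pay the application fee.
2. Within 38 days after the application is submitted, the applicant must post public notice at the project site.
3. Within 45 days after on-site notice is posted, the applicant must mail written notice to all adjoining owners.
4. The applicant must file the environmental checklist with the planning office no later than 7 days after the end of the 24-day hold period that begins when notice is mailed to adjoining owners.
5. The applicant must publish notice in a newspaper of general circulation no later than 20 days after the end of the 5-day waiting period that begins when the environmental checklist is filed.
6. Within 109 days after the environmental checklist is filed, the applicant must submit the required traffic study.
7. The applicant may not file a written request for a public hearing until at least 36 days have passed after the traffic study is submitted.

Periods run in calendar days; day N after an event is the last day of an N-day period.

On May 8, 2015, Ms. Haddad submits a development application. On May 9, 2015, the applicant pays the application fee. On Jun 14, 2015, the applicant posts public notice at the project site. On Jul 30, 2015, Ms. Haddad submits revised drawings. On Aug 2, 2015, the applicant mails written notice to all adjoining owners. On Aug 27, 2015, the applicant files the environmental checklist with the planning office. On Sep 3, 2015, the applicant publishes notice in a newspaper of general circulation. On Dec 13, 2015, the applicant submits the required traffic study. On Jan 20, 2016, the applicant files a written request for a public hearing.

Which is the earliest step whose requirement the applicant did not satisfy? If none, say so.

Step 3

(1) due by May 8, 2015 + 21 days = May 29, 2015; completed May 9, 2015, before the deadline.
(2) due by May 8, 2015 + 38 days = Jun 15, 2015; done Jun 14, 2015 — timely.
(3) due by Jun 14, 2015 + 45 days = Jul 29, 2015; done Aug 2, 2015 — 4 days late.
The procedure was therefore not followed at step 3.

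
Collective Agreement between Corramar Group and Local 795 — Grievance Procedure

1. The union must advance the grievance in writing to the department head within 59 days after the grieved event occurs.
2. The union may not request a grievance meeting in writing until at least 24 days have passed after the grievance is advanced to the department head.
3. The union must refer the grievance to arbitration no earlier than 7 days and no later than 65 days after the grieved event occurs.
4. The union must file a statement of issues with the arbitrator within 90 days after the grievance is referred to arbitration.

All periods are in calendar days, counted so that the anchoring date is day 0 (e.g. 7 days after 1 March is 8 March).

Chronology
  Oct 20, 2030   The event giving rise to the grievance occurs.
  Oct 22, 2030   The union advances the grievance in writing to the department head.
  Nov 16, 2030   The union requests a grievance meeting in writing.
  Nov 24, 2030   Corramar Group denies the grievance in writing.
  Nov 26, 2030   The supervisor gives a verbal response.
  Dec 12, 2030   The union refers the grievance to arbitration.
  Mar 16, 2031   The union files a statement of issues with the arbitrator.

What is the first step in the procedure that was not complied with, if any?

Step 4

Step 1 — counting 59 days from Oct 20, 2030 (when the grieved event occurs) gives a deadline of Dec 18, 2030; done Oct 22, 2030 — timely.
Step 2 — must wait 24 days from Oct 22, 2030 (when the grievance is advanced to the department head), so not before Nov 15, 2030; done Nov 16, 2030 — permitted.
Step 3 — 7 and 65 days from Oct 20, 2030 (when the grieved event occurs) are Oct 27, 2030 and Dec 24, 2030 respectively; Dec 12, 2030 falls inside that range.
Step 4 — counting 90 days from Dec 12, 2030 (when the grievance is referred to arbitration) gives a deadline of Mar 12, 2031; Mar 16, 2031 misses that deadline by 4 days.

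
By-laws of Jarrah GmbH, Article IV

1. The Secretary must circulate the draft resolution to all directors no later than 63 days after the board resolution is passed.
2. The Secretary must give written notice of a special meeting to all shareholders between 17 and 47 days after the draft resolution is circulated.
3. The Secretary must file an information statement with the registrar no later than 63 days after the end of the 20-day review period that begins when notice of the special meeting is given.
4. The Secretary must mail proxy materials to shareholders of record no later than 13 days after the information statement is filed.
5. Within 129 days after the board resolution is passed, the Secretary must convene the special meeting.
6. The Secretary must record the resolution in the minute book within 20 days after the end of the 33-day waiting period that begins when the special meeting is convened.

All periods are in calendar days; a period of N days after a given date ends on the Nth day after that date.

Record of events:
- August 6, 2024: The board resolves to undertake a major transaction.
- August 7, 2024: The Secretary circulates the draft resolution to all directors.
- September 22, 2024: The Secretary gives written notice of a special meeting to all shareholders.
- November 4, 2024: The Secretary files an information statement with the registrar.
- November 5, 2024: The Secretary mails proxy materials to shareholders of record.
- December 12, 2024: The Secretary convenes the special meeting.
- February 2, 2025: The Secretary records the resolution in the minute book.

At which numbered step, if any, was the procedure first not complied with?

None — every step was satisfied

Step 1: 63 days after August 6, 2024 (when the board resolution is passed) is October 8, 2024; completed August 7, 2024, before the deadline.
Step 2: the window is 17–47 days after August 7, 2024 (when the draft resolution is circulated), so August 24, 2024 through September 23, 2024; September 22, 2024 falls inside that range.
Step 3: 63 days after October 12, 2024 (end of the 20-day review period, which began when notice of the special meeting is given on September 22, 2024) is December 14, 2024; completed November 4, 2024, before the deadline.
Step 4: 13 days after November 4, 2024 (when the information statement is filed) is November 17, 2024; completed November 5, 2024, before the deadline.
Step 5: 129 days after August 6, 2024 (when the board resolution is passed) is December 13, 2024; completed December 12, 2024, before the deadline.
Step 6: 20 days after January 14, 2025 (end of the 33-day waiting period, which began when the special meeting is convened on December 12, 2024) is February 3, 2025; done February 2, 2025 — timely.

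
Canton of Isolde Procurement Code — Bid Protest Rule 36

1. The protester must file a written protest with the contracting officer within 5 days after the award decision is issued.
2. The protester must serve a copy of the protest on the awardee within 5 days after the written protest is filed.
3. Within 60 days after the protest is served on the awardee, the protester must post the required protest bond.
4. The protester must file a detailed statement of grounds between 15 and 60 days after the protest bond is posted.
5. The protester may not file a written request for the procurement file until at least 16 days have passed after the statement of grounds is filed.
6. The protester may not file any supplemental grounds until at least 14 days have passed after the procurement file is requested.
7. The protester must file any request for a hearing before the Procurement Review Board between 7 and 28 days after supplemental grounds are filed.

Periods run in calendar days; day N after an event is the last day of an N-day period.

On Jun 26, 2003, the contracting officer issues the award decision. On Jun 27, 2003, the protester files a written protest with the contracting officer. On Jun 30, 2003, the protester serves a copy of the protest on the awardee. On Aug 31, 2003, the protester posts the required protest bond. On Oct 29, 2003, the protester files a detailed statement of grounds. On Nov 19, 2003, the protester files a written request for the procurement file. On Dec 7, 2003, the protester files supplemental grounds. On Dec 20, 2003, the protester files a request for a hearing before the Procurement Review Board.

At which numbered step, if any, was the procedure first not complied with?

(1) due by Jun 26, 2003 + 5 days = Jul 1, 2003; done Jun 27, 2003 — timely.
(2) due by Jun 27, 2003 + 5 days = Jul 2, 2003; Jun 30, 2003 is within that limit.
(3) due by Jun 30, 2003 + 60 days = Aug 29, 2003; not done until Aug 31, 2003, 2 days after the deadline.
The procedure was therefore not followed at step 3.

Step 3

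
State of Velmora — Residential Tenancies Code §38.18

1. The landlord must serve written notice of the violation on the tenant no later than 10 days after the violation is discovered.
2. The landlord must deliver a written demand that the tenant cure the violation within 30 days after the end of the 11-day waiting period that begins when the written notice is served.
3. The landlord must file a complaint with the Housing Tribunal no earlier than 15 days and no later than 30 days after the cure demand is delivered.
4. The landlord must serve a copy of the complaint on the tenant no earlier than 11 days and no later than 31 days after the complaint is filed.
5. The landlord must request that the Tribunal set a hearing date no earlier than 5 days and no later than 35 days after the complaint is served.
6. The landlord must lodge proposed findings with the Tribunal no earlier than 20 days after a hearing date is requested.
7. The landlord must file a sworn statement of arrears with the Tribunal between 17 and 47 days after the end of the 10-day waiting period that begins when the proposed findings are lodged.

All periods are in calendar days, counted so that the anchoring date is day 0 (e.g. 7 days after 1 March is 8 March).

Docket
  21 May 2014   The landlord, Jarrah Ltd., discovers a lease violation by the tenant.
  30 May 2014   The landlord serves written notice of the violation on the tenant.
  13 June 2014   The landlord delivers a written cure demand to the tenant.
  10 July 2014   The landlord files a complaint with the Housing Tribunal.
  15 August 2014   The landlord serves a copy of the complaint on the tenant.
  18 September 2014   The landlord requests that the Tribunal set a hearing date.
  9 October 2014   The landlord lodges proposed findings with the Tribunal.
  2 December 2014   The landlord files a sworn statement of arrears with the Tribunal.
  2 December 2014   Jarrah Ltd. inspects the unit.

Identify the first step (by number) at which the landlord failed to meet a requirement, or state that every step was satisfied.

Step 4

Step 1 — counting 10 days from 21 May 2014 (when the violation is discovered) gives a deadline of 31 May 2014; 30 May 2014 is within that limit.
Step 2 — counting 30 days from 10 June 2014 (end of the 11-day waiting period, which began when the written notice is served on 30 May 2014) gives a deadline of 10 July 2014; done 13 June 2014 — timely.
Step 3 — 15 and 30 days from 13 June 2014 (when the cure demand is delivered) are 28 June 2014 and 13 July 2014 respectively; done 10 July 2014, which is between those dates.
Step 4 — 11 and 31 days from 10 July 2014 (when the complaint is filed) are 21 July 2014 and 10 August 2014 respectively; done 15 August 2014 — 5 days after the window closed.
The procedure was therefore not followed at step 4.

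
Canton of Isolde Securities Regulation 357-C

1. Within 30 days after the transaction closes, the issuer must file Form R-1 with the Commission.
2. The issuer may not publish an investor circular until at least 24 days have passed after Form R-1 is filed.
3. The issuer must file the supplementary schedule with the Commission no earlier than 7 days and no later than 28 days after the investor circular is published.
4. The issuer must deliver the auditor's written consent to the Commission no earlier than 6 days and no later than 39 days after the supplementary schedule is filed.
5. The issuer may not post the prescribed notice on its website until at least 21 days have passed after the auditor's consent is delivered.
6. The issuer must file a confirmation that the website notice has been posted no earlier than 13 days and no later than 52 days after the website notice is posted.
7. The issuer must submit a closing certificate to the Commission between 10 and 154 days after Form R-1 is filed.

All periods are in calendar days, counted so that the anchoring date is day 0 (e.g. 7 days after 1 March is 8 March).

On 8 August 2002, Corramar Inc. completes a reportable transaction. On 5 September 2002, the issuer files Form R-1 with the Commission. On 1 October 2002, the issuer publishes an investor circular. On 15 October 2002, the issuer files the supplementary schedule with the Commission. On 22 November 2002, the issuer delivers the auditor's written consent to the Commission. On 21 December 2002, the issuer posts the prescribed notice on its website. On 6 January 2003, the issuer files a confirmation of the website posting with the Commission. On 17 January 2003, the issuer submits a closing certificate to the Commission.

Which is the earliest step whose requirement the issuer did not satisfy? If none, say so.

(1) due by 8 August 2002 + 30 days = 7 September 2002; done 5 September 2002 — timely.
(2) permitted from 5 September 2002 + 24 days = 29 September 2002 onward; done 1 October 2002, after the minimum wait.
(3) the permitted window runs from 1 October 2002 + 7 = 8 October 2002 to 1 October 2002 + 28 = 29 October 2002; 15 October 2002 falls inside that range.
(4) the permitted window runs from 15 October 2002 + 6 = 21 October 2002 to 15 October 2002 + 39 = 23 November 2002; done 22 November 2002, which is between those dates.
(5) permitted from 22 November 2002 + 21 days = 13 December 2002 onward; done 21 December 2002 — permitted.
(6) the permitted window runs from 21 December 2002 + 13 = 3 January 2003 to 21 December 2002 + 52 = 11 February 2003; done 6 January 2003, which is between those dates.
(7) the permitted window runs from 5 September 2002 + 10 = 15 September 2002 to 5 September 2002 + 154 = 6 February 2003; 17 January 2003 falls inside that range.

None — every step was satisfied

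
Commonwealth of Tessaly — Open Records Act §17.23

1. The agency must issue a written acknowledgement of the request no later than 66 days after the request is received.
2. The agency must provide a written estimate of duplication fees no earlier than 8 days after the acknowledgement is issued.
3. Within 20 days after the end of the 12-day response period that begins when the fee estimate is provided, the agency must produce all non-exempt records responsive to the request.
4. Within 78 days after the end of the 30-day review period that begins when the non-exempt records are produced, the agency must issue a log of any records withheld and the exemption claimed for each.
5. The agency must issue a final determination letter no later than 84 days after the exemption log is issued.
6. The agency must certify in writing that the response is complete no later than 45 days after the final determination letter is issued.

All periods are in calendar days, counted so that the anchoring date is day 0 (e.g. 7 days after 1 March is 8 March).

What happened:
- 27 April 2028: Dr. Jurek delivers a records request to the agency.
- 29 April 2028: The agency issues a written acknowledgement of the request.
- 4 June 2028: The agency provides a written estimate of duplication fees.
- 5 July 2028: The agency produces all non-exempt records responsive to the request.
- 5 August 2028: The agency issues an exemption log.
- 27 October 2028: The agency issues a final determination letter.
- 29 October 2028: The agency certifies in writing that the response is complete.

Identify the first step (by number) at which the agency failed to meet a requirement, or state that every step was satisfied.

None — every step was satisfied

Step 1 — counting 66 days from 27 April 2028 (when the request is received) gives a deadline of 2 July 2028; 29 April 2028 is within that limit.
Step 2 — must wait 8 days from 29 April 2028 (when the acknowledgement is issued), so not before 7 May 2028; 4 June 2028 is on or after that date.
Step 3 — counting 20 days from 16 June 2028 (end of the 12-day response period, which began when the fee estimate is provided on 4 June 2028) gives a deadline of 6 July 2028; completed 5 July 2028, before the deadline.
Step 4 — counting 78 days from 4 August 2028 (end of the 30-day review period, which began when the non-exempt records are produced on 5 July 2028) gives a deadline of 21 October 2028; 5 August 2028 is within that limit.
Step 5 — counting 84 days from 5 August 2028 (when the exemption log is issued) gives a deadline of 28 October 2028; 27 October 2028 is within that limit.
Step 6 — counting 45 days from 27 October 2028 (when the final determination letter is issued) gives a deadline of 11 December 2028; 29 October 2028 is within that limit.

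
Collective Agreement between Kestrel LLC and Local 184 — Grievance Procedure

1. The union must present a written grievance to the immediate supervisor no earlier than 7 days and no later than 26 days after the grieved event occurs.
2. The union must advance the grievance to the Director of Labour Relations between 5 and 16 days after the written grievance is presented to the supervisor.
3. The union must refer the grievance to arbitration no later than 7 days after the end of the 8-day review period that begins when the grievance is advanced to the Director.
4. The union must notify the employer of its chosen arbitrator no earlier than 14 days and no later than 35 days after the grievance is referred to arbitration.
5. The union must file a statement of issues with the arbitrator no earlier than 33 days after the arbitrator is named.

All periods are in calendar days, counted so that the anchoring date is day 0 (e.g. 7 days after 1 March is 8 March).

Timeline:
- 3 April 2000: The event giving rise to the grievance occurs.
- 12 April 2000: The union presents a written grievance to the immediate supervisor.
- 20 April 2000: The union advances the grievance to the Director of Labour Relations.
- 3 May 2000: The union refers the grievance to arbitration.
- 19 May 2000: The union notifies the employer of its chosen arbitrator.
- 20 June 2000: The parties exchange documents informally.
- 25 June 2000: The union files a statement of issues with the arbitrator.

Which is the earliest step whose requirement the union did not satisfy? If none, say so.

None — every step was satisfied

(1) the permitted window runs from 3 April 2000 + 7 = 10 April 2000 to 3 April 2000 + 26 = 29 April 2000; 12 April 2000 falls inside that range.
(2) the permitted window runs from 12 April 2000 + 5 = 17 April 2000 to 12 April 2000 + 16 = 28 April 2000; 20 April 2000 falls inside that range.
(3) due by 28 April 2000 + 7 days = 5 May 2000; done 3 May 2000 — timely.
(4) the permitted window runs from 3 May 2000 + 14 = 17 May 2000 to 3 May 2000 + 35 = 7 June 2000; done 19 May 2000 — within the window.
(5) permitted from 19 May 2000 + 33 days = 21 June 2000 onward; done 25 June 2000, after the minimum wait.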